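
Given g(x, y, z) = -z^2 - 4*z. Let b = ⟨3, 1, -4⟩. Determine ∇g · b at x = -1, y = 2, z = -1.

8

∂g/∂x = 0
∂g/∂y = 0
∂g/∂z = -2*z - 4
∇g at (-1, 2, -1) = (0, 0, -2)
∇g · b = (0)(3) + (0)(1) + (-2)(-4) = 8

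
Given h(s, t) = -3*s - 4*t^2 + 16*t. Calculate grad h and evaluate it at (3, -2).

(-3, 32)

∂h/∂s = -3
∂h/∂t = -8*t + 16
∇h = (-3, -8*t + 16)
At (3, -2): (-3, 32).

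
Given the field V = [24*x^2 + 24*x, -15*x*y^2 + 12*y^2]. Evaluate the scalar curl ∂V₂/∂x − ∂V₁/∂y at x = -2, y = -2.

∂V₂/∂x = -15*y^2
∂V₁/∂y = 0
Scalar curl = -15*y^2
At (-2, -2): -60.

-60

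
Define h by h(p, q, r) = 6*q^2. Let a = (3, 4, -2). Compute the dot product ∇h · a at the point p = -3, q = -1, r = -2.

-48

∂h/∂p = 0
∂h/∂q = 12*q
∂h/∂r = 0
∇h at (-3, -1, -2) = (0, -12, 0)
∇h · a = (0)(3) + (-12)(4) + (0)(-2) = -48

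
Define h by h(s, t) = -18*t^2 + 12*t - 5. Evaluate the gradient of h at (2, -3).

(0, 120)

∂h/∂s = 0
∂h/∂t = -36*t + 12
∇h = (0, -36*t + 12)
At (2, -3): (0, 120).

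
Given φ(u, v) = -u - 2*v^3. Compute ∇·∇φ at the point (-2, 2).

-24

∂²φ/∂u² = 0
∂²φ/∂v² = -12*v
∇²φ = -12*v
At (-2, 2): -24.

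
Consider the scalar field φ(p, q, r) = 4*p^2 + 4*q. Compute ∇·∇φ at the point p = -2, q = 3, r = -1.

8

∂²φ/∂p² = 8
∂²φ/∂q² = 0
∂²φ/∂r² = 0
∇²φ = 8
At (-2, 3, -1): 8.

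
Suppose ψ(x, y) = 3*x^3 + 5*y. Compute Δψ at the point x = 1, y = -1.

18

∂²ψ/∂x² = 18*x
∂²ψ/∂y² = 0
∇²ψ = 18*x
At (1, -1): 18.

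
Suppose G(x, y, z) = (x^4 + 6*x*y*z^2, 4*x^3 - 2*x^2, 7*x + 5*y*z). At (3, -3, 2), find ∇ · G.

21

∂G₁/∂x = 4*x^3 + 6*y*z^2
∂G₂/∂y = 0
∂G₃/∂z = 5*y
∇·G = 4*x^3 + 6*y*z^2 + 5*y
At (3, -3, 2): 21.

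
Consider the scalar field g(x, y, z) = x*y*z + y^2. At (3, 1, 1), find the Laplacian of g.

2

∂²g/∂x² = 0
∂²g/∂y² = 2
∂²g/∂z² = 0
∇²g = 2
At (3, 1, 1): 2.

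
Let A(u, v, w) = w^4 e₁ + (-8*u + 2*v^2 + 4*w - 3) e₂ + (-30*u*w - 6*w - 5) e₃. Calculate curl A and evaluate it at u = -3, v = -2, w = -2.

(-4, -92, -8)

(∇×A)₁ = ∂A₃/∂v − ∂A₂/∂w = -4
(∇×A)₂ = ∂A₁/∂w − ∂A₃/∂u = 4*w^3 + 30*w
(∇×A)₃ = ∂A₂/∂u − ∂A₁/∂v = -8
∇×A = (-4, 4*w^3 + 30*w, -8)
At (-3, -2, -2): (-4, -92, -8).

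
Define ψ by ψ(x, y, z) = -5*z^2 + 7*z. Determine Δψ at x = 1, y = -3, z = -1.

∂²ψ/∂x² = 0
∂²ψ/∂y² = 0
∂²ψ/∂z² = -10
∇²ψ = -10
At (1, -3, -1): -10.

-10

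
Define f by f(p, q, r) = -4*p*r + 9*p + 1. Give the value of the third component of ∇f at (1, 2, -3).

-4

(∇f)_3 = ∂f/∂r = -4*p
At (1, 2, -3): -4.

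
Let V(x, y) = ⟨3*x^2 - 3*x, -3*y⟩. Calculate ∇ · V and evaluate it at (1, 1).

∂V₁/∂x = 6*x - 3
∂V₂/∂y = -3
∇·V = 6*x - 6
At (1, 1): 0.

0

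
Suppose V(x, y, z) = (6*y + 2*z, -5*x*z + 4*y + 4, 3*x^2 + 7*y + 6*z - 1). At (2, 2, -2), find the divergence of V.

10

∂V₁/∂x = 0
∂V₂/∂y = 4
∂V₃/∂z = 6
∇·V = 10
At (2, 2, -2): 10.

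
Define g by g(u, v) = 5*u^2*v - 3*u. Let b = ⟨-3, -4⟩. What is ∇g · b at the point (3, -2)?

∂g/∂u = 10*u*v - 3
∂g/∂v = 5*u^2
∇g at (3, -2) = (-63, 45)
∇g · b = (-63)(-3) + (45)(-4) = 9

9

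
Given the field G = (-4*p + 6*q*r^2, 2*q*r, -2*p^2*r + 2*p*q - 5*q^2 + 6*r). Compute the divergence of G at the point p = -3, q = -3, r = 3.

∂G₁/∂p = -4
∂G₂/∂q = 2*r
∂G₃/∂r = -2*p^2 + 6
∇·G = -2*p^2 + 2*r + 2
At (-3, -3, 3): -10.

-10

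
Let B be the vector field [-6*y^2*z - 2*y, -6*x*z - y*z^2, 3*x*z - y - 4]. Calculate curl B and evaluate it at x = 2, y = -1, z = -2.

(15, 0, 38)

(∇×B)₁ = ∂B₃/∂y − ∂B₂/∂z = 6*x + 2*y*z - 1
(∇×B)₂ = ∂B₁/∂z − ∂B₃/∂x = -6*y^2 - 3*z
(∇×B)₃ = ∂B₂/∂x − ∂B₁/∂y = 12*y*z - 6*z + 2
∇×B = (6*x + 2*y*z - 1, -6*y^2 - 3*z, 12*y*z - 6*z + 2)
At (2, -1, -2): (15, 0, 38).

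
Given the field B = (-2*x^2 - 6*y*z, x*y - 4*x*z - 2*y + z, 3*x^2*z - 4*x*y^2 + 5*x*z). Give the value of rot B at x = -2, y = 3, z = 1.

(∇×B)₁ = ∂B₃/∂y − ∂B₂/∂z = -8*x*y + 4*x - 1
(∇×B)₂ = ∂B₁/∂z − ∂B₃/∂x = -6*x*z + 4*y^2 - 6*y - 5*z
(∇×B)₃ = ∂B₂/∂x − ∂B₁/∂y = y + 2*z
∇×B = (-8*x*y + 4*x - 1, -6*x*z + 4*y^2 - 6*y - 5*z, y + 2*z)
At (-2, 3, 1): (39, 25, 5).

(39, 25, 5)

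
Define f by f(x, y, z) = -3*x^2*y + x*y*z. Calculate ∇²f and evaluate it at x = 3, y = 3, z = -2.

-18

∂²f/∂x² = -6*y
∂²f/∂y² = 0
∂²f/∂z² = 0
∇²f = -6*y
At (3, 3, -2): -18.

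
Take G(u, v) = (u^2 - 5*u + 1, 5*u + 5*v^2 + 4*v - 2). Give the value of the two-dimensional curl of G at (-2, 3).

∂G₂/∂u = 5
∂G₁/∂v = 0
Scalar curl = 5
At (-2, 3): 5.

5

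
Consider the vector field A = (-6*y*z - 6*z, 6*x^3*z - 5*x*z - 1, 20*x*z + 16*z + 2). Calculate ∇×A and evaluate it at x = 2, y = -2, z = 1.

(∇×A)₁ = ∂A₃/∂y − ∂A₂/∂z = -6*x^3 + 5*x
(∇×A)₂ = ∂A₁/∂z − ∂A₃/∂x = -6*y - 20*z - 6
(∇×A)₃ = ∂A₂/∂x − ∂A₁/∂y = 18*x^2*z + z
∇×A = (-6*x^3 + 5*x, -6*y - 20*z - 6, 18*x^2*z + z)
At (2, -2, 1): (-38, -14, 73).

(-38, -14, 73)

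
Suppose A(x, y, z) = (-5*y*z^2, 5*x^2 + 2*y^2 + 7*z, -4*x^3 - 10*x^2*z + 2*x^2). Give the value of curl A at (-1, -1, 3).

(-7, -14, 35)

(∇×A)₁ = ∂A₃/∂y − ∂A₂/∂z = -7
(∇×A)₂ = ∂A₁/∂z − ∂A₃/∂x = 12*x^2 + 20*x*z - 4*x - 10*y*z
(∇×A)₃ = ∂A₂/∂x − ∂A₁/∂y = 10*x + 5*z^2
∇×A = (-7, 12*x^2 + 20*x*z - 4*x - 10*y*z, 10*x + 5*z^2)
At (-1, -1, 3): (-7, -14, 35).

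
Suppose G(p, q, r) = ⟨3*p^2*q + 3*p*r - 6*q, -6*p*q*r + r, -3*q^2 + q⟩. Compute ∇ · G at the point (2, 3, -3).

63

∂G₁/∂p = 6*p*q + 3*r
∂G₂/∂q = -6*p*r
∂G₃/∂r = 0
∇·G = 6*p*q - 6*p*r + 3*r
At (2, 3, -3): 63.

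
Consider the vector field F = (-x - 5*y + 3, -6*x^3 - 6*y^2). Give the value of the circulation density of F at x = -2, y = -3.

-67

∂F₂/∂x = -18*x^2
∂F₁/∂y = -5
Scalar curl = -18*x^2 + 5
At (-2, -3): -67.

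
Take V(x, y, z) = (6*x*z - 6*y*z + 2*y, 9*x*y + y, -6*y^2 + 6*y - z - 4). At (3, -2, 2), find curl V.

(30, 30, -8)

(∇×V)₁ = ∂V₃/∂y − ∂V₂/∂z = -12*y + 6
(∇×V)₂ = ∂V₁/∂z − ∂V₃/∂x = 6*x - 6*y
(∇×V)₃ = ∂V₂/∂x − ∂V₁/∂y = 9*y + 6*z - 2
∇×V = (-12*y + 6, 6*x - 6*y, 9*y + 6*z - 2)
At (3, -2, 2): (30, 30, -8).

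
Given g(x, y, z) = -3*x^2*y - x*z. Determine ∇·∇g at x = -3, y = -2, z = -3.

∂²g/∂x² = -6*y
∂²g/∂y² = 0
∂²g/∂z² = 0
∇²g = -6*y
At (-3, -2, -3): 12.

12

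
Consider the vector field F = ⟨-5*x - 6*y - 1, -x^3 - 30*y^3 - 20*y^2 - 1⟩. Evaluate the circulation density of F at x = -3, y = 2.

∂F₂/∂x = -3*x^2
∂F₁/∂y = -6
Scalar curl = -3*x^2 + 6
At (-3, 2): -21.

-21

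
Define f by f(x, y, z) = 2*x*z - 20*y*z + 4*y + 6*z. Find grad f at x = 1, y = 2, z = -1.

∂f/∂x = 2*z
∂f/∂y = -20*z + 4
∂f/∂z = 2*x - 20*y + 6
∇f = (2*z, -20*z + 4, 2*x - 20*y + 6)
At (1, 2, -1): (-2, 24, -32).

(-2, 24, -32)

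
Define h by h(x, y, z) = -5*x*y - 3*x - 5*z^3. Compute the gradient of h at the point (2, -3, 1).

∂h/∂x = -5*y - 3
∂h/∂y = -5*x
∂h/∂z = -15*z^2
∇h = (-5*y - 3, -5*x, -15*z^2)
At (2, -3, 1): (12, -10, -15).

(12, -10, -15)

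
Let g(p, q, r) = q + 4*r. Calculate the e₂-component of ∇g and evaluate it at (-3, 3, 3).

1

(∇g)_2 = ∂g/∂q = 1
At (-3, 3, 3): 1.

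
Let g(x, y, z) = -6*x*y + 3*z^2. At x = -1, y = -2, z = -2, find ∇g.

(12, 6, -12)

∂g/∂x = -6*y
∂g/∂y = -6*x
∂g/∂z = 6*z
∇g = (-6*y, -6*x, 6*z)
At (-1, -2, -2): (12, 6, -12).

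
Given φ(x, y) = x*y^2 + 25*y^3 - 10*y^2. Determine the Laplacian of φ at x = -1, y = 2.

278

∂²φ/∂x² = 0
∂²φ/∂y² = 2*(x + 75*y - 10)
∇²φ = 2*x + 150*y - 20
At (-1, 2): 278.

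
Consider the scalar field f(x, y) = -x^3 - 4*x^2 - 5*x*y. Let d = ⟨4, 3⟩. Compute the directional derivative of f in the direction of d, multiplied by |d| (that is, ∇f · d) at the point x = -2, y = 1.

26

∂f/∂x = -3*x^2 - 8*x - 5*y
∂f/∂y = -5*x
∇f at (-2, 1) = (-1, 10)
∇f · d = (-1)(4) + (10)(3) = 26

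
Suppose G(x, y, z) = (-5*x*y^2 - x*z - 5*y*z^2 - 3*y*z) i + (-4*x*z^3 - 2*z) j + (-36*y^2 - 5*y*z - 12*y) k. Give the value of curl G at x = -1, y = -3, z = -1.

(199, -20, 36)

(∇×G)₁ = ∂G₃/∂y − ∂G₂/∂z = 12*x*z^2 - 72*y - 5*z - 10
(∇×G)₂ = ∂G₁/∂z − ∂G₃/∂x = -x - 10*y*z - 3*y
(∇×G)₃ = ∂G₂/∂x − ∂G₁/∂y = 10*x*y - 4*z^3 + 5*z^2 + 3*z
∇×G = (12*x*z^2 - 72*y - 5*z - 10, -x - 10*y*z - 3*y, 10*x*y - 4*z^3 + 5*z^2 + 3*z)
At (-1, -3, -1): (199, -20, 36).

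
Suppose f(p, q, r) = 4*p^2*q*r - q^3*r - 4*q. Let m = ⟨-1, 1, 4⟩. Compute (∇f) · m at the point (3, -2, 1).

-188

∂f/∂p = 8*p*q*r
∂f/∂q = 4*p^2*r - 3*q^2*r - 4
∂f/∂r = 4*p^2*q - q^3
∇f at (3, -2, 1) = (-48, 20, -64)
∇f · m = (-48)(-1) + (20)(1) + (-64)(4) = -188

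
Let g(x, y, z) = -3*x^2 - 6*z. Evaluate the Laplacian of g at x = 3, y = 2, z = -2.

∂²g/∂x² = -6
∂²g/∂y² = 0
∂²g/∂z² = 0
∇²g = -6
At (3, 2, -2): -6.

-6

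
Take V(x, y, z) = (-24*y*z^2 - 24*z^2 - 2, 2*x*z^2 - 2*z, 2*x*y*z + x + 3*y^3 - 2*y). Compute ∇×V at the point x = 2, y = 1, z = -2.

(17, 195, 104)

(∇×V)₁ = ∂V₃/∂y − ∂V₂/∂z = -2*x*z + 9*y^2
(∇×V)₂ = ∂V₁/∂z − ∂V₃/∂x = -50*y*z - 48*z - 1
(∇×V)₃ = ∂V₂/∂x − ∂V₁/∂y = 26*z^2
∇×V = (-2*x*z + 9*y^2, -50*y*z - 48*z - 1, 26*z^2)
At (2, 1, -2): (17, 195, 104).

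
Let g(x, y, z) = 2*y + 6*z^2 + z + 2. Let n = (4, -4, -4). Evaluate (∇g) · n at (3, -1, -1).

∂g/∂x = 0
∂g/∂y = 2
∂g/∂z = 12*z + 1
∇g at (3, -1, -1) = (0, 2, -11)
∇g · n = (0)(4) + (2)(-4) + (-11)(-4) = 36

36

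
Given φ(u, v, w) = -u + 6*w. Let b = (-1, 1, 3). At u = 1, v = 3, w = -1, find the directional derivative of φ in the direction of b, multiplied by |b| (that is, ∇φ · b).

19

∂φ/∂u = -1
∂φ/∂v = 0
∂φ/∂w = 6
∇φ at (1, 3, -1) = (-1, 0, 6)
∇φ · b = (-1)(-1) + (0)(1) + (6)(3) = 19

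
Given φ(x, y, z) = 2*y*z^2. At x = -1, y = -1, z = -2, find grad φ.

(0, 8, 8)

∂φ/∂x = 0
∂φ/∂y = 2*z^2
∂φ/∂z = 4*y*z
∇φ = (0, 2*z^2, 4*y*z)
At (-1, -1, -2): (0, 8, 8).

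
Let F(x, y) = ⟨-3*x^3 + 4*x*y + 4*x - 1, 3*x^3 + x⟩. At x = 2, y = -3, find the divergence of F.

∂F₁/∂x = -9*x^2 + 4*y + 4
∂F₂/∂y = 0
∇·F = -9*x^2 + 4*y + 4
At (2, -3): -44.

-44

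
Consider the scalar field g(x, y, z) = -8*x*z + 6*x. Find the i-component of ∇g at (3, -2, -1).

14

(∇g)_1 = ∂g/∂x = -8*z + 6
At (3, -2, -1): 14.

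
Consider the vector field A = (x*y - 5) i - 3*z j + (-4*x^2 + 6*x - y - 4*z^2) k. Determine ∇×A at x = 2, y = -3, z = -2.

(∇×A)₁ = ∂A₃/∂y − ∂A₂/∂z = 2
(∇×A)₂ = ∂A₁/∂z − ∂A₃/∂x = 8*x - 6
(∇×A)₃ = ∂A₂/∂x − ∂A₁/∂y = -x
∇×A = (2, 8*x - 6, -x)
At (2, -3, -2): (2, 10, -2).

(2, 10, -2)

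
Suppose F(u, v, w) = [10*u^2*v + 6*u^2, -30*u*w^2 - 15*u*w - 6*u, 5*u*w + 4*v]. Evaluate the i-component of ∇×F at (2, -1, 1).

154

(∇×F)_1 = ∂F₃/∂v − ∂F₂/∂w
= 4 − (-60*u*w - 15*u)
= 60*u*w + 15*u + 4
At (2, -1, 1): 154.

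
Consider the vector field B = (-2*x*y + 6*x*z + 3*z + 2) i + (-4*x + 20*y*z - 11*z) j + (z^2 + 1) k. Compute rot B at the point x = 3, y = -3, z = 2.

(∇×B)₁ = ∂B₃/∂y − ∂B₂/∂z = -20*y + 11
(∇×B)₂ = ∂B₁/∂z − ∂B₃/∂x = 6*x + 3
(∇×B)₃ = ∂B₂/∂x − ∂B₁/∂y = 2*x - 4
∇×B = (-20*y + 11, 6*x + 3, 2*x - 4)
At (3, -3, 2): (71, 21, 2).

(71, 21, 2)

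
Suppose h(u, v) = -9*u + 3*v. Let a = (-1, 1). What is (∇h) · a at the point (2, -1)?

∂h/∂u = -9
∂h/∂v = 3
∇h at (2, -1) = (-9, 3)
∇h · a = (-9)(-1) + (3)(1) = 12

12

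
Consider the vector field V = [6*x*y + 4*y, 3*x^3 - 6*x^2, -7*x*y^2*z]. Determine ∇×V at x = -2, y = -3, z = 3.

(-252, 189, 68)

(∇×V)₁ = ∂V₃/∂y − ∂V₂/∂z = -14*x*y*z
(∇×V)₂ = ∂V₁/∂z − ∂V₃/∂x = 7*y^2*z
(∇×V)₃ = ∂V₂/∂x − ∂V₁/∂y = 9*x^2 - 18*x - 4
∇×V = (-14*x*y*z, 7*y^2*z, 9*x^2 - 18*x - 4)
At (-2, -3, 3): (-252, 189, 68).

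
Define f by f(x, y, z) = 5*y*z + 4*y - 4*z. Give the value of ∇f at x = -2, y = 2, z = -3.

∂f/∂x = 0
∂f/∂y = 5*z + 4
∂f/∂z = 5*y - 4
∇f = (0, 5*z + 4, 5*y - 4)
At (-2, 2, -3): (0, -11, 6).

(0, -11, 6)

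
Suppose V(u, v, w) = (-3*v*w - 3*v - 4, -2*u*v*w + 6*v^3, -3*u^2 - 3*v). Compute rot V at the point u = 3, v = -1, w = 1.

(∇×V)₁ = ∂V₃/∂v − ∂V₂/∂w = 2*u*v - 3
(∇×V)₂ = ∂V₁/∂w − ∂V₃/∂u = 6*u - 3*v
(∇×V)₃ = ∂V₂/∂u − ∂V₁/∂v = -2*v*w + 3*w + 3
∇×V = (2*u*v - 3, 6*u - 3*v, -2*v*w + 3*w + 3)
At (3, -1, 1): (-9, 21, 8).

(-9, 21, 8)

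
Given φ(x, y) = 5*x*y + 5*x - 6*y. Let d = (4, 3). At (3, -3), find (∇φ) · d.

∂φ/∂x = 5*y + 5
∂φ/∂y = 5*x - 6
∇φ at (3, -3) = (-10, 9)
∇φ · d = (-10)(4) + (9)(3) = -13

-13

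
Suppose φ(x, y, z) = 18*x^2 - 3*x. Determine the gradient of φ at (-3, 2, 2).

(-111, 0, 0)

∂φ/∂x = 36*x - 3
∂φ/∂y = 0
∂φ/∂z = 0
∇φ = (36*x - 3, 0, 0)
At (-3, 2, 2): (-111, 0, 0).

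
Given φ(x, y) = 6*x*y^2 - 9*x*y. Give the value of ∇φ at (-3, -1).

∂φ/∂x = 6*y^2 - 9*y
∂φ/∂y = 12*x*y - 9*x
∇φ = (6*y^2 - 9*y, 12*x*y - 9*x)
At (-3, -1): (15, 63).

(15, 63)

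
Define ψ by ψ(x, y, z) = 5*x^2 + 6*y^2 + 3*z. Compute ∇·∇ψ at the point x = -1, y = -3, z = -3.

22

∂²ψ/∂x² = 10
∂²ψ/∂y² = 12
∂²ψ/∂z² = 0
∇²ψ = 22
At (-1, -3, -3): 22.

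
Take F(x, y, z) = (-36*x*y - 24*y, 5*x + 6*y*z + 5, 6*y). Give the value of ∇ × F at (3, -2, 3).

(∇×F)₁ = ∂F₃/∂y − ∂F₂/∂z = -6*y + 6
(∇×F)₂ = ∂F₁/∂z − ∂F₃/∂x = 0
(∇×F)₃ = ∂F₂/∂x − ∂F₁/∂y = 36*x + 29
∇×F = (-6*y + 6, 0, 36*x + 29)
At (3, -2, 3): (18, 0, 137).

(18, 0, 137)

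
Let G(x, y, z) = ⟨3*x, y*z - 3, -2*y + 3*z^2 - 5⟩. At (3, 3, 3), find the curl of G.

(-5, 0, 0)

(∇×G)₁ = ∂G₃/∂y − ∂G₂/∂z = -y - 2
(∇×G)₂ = ∂G₁/∂z − ∂G₃/∂x = 0
(∇×G)₃ = ∂G₂/∂x − ∂G₁/∂y = 0
∇×G = (-y - 2, 0, 0)
At (3, 3, 3): (-5, 0, 0).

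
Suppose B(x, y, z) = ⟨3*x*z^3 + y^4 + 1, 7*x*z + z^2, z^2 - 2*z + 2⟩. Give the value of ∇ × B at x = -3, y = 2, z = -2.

(25, -108, -46)

(∇×B)₁ = ∂B₃/∂y − ∂B₂/∂z = -7*x - 2*z
(∇×B)₂ = ∂B₁/∂z − ∂B₃/∂x = 9*x*z^2
(∇×B)₃ = ∂B₂/∂x − ∂B₁/∂y = -4*y^3 + 7*z
∇×B = (-7*x - 2*z, 9*x*z^2, -4*y^3 + 7*z)
At (-3, 2, -2): (25, -108, -46).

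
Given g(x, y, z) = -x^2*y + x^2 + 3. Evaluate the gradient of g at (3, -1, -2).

∂g/∂x = -2*x*y + 2*x
∂g/∂y = -x^2
∂g/∂z = 0
∇g = (-2*x*y + 2*x, -x^2, 0)
At (3, -1, -2): (12, -9, 0).

(12, -9, 0)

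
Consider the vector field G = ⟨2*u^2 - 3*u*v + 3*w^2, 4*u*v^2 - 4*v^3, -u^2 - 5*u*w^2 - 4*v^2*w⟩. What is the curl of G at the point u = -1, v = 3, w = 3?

(-72, 61, 33)

(∇×G)₁ = ∂G₃/∂v − ∂G₂/∂w = -8*v*w
(∇×G)₂ = ∂G₁/∂w − ∂G₃/∂u = 2*u + 5*w^2 + 6*w
(∇×G)₃ = ∂G₂/∂u − ∂G₁/∂v = 3*u + 4*v^2
∇×G = (-8*v*w, 2*u + 5*w^2 + 6*w, 3*u + 4*v^2)
At (-1, 3, 3): (-72, 61, 33).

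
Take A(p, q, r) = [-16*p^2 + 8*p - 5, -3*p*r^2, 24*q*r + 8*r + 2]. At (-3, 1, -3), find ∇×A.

(-18, 0, -27)

(∇×A)₁ = ∂A₃/∂q − ∂A₂/∂r = 6*p*r + 24*r
(∇×A)₂ = ∂A₁/∂r − ∂A₃/∂p = 0
(∇×A)₃ = ∂A₂/∂p − ∂A₁/∂q = -3*r^2
∇×A = (6*p*r + 24*r, 0, -3*r^2)
At (-3, 1, -3): (-18, 0, -27).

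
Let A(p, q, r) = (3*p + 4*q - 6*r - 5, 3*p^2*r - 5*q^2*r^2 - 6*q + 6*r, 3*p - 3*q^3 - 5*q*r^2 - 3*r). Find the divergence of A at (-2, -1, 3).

∂A₁/∂p = 3
∂A₂/∂q = -10*q*r^2 - 6
∂A₃/∂r = -10*q*r - 3
∇·A = -10*q*r^2 - 10*q*r - 6
At (-2, -1, 3): 114.

114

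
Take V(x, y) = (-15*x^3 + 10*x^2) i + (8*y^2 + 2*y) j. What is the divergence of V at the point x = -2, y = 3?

-170

∂V₁/∂x = -45*x^2 + 20*x
∂V₂/∂y = 16*y + 2
∇·V = -45*x^2 + 20*x + 16*y + 2
At (-2, 3): -170.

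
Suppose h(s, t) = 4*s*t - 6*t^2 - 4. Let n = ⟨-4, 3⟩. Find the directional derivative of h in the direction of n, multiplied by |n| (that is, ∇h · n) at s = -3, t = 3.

∂h/∂s = 4*t
∂h/∂t = 4*s - 12*t
∇h at (-3, 3) = (12, -48)
∇h · n = (12)(-4) + (-48)(3) = -192

-192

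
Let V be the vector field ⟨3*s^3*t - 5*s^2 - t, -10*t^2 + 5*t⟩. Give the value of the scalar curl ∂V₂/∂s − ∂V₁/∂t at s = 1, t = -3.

-2

∂V₂/∂s = 0
∂V₁/∂t = 3*s^3 - 1
Scalar curl = -3*s^3 + 1
At (1, -3): -2.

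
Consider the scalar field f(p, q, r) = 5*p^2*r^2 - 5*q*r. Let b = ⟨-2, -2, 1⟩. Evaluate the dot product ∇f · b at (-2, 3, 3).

∂f/∂p = 10*p*r^2
∂f/∂q = -5*r
∂f/∂r = 10*p^2*r - 5*q
∇f at (-2, 3, 3) = (-180, -15, 105)
∇f · b = (-180)(-2) + (-15)(-2) + (105)(1) = 495

495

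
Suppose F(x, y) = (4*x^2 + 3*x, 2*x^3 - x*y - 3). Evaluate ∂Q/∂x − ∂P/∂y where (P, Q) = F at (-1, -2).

8

∂F₂/∂x = 6*x^2 - y
∂F₁/∂y = 0
Scalar curl = 6*x^2 - y
At (-1, -2): 8.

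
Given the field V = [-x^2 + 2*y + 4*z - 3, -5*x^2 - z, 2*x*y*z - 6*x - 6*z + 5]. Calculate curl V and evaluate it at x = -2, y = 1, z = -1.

(∇×V)₁ = ∂V₃/∂y − ∂V₂/∂z = 2*x*z + 1
(∇×V)₂ = ∂V₁/∂z − ∂V₃/∂x = -2*y*z + 10
(∇×V)₃ = ∂V₂/∂x − ∂V₁/∂y = -10*x - 2
∇×V = (2*x*z + 1, -2*y*z + 10, -10*x - 2)
At (-2, 1, -1): (5, 12, 18).

(5, 12, 18)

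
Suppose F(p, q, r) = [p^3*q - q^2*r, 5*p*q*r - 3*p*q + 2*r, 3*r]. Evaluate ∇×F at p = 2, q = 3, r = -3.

(∇×F)₁ = ∂F₃/∂q − ∂F₂/∂r = -5*p*q - 2
(∇×F)₂ = ∂F₁/∂r − ∂F₃/∂p = -q^2
(∇×F)₃ = ∂F₂/∂p − ∂F₁/∂q = -p^3 + 7*q*r - 3*q
∇×F = (-5*p*q - 2, -q^2, -p^3 + 7*q*r - 3*q)
At (2, 3, -3): (-32, -9, -80).

(-32, -9, -80)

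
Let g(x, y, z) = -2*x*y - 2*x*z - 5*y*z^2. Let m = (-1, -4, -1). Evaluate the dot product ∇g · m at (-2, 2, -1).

-18

∂g/∂x = -2*y - 2*z
∂g/∂y = -2*x - 5*z^2
∂g/∂z = -2*x - 10*y*z
∇g at (-2, 2, -1) = (-2, -1, 24)
∇g · m = (-2)(-1) + (-1)(-4) + (24)(-1) = -18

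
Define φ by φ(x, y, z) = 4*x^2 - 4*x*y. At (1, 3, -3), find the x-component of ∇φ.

-4

(∇φ)_1 = ∂φ/∂x = 8*x - 4*y
At (1, 3, -3): -4.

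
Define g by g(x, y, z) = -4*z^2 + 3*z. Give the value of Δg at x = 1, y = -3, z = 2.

∂²g/∂x² = 0
∂²g/∂y² = 0
∂²g/∂z² = -8
∇²g = -8
At (1, -3, 2): -8.

-8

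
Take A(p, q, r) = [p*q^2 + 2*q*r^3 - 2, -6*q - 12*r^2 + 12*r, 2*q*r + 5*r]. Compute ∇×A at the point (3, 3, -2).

(∇×A)₁ = ∂A₃/∂q − ∂A₂/∂r = 26*r - 12
(∇×A)₂ = ∂A₁/∂r − ∂A₃/∂p = 6*q*r^2
(∇×A)₃ = ∂A₂/∂p − ∂A₁/∂q = -2*p*q - 2*r^3
∇×A = (26*r - 12, 6*q*r^2, -2*p*q - 2*r^3)
At (3, 3, -2): (-64, 72, -2).

(-64, 72, -2)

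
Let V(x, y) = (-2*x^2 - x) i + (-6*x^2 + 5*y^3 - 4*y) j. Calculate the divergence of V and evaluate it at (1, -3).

126

∂V₁/∂x = -4*x - 1
∂V₂/∂y = 15*y^2 - 4
∇·V = -4*x + 15*y^2 - 5
At (1, -3): 126.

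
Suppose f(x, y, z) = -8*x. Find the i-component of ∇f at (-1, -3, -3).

(∇f)_1 = ∂f/∂x = -8
At (-1, -3, -3): -8.

-8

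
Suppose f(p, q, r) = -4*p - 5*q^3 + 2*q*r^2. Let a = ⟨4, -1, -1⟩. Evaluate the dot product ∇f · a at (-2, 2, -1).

∂f/∂p = -4
∂f/∂q = -15*q^2 + 2*r^2
∂f/∂r = 4*q*r
∇f at (-2, 2, -1) = (-4, -58, -8)
∇f · a = (-4)(4) + (-58)(-1) + (-8)(-1) = 50

50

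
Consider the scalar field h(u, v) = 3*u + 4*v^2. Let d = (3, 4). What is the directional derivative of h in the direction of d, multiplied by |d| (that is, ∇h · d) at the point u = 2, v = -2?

-55

∂h/∂u = 3
∂h/∂v = 8*v
∇h at (2, -2) = (3, -16)
∇h · d = (3)(3) + (-16)(4) = -55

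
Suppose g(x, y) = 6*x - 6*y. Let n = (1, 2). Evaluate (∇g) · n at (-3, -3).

-6

∂g/∂x = 6
∂g/∂y = -6
∇g at (-3, -3) = (6, -6)
∇g · n = (6)(1) + (-6)(2) = -6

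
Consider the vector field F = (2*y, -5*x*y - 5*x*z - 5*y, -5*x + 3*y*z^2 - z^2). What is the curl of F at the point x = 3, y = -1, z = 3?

(∇×F)₁ = ∂F₃/∂y − ∂F₂/∂z = 5*x + 3*z^2
(∇×F)₂ = ∂F₁/∂z − ∂F₃/∂x = 5
(∇×F)₃ = ∂F₂/∂x − ∂F₁/∂y = -5*y - 5*z - 2
∇×F = (5*x + 3*z^2, 5, -5*y - 5*z - 2)
At (3, -1, 3): (42, 5, -12).

(42, 5, -12)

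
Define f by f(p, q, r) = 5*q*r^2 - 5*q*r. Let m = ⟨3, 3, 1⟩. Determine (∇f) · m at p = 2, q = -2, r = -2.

140

∂f/∂p = 0
∂f/∂q = 5*r^2 - 5*r
∂f/∂r = 10*q*r - 5*q
∇f at (2, -2, -2) = (0, 30, 50)
∇f · m = (0)(3) + (30)(3) + (50)(1) = 140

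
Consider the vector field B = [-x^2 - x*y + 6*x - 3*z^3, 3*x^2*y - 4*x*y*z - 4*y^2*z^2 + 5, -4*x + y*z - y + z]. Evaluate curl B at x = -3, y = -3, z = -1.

(-38, -5, 39)

(∇×B)₁ = ∂B₃/∂y − ∂B₂/∂z = 4*x*y + 8*y^2*z + z - 1
(∇×B)₂ = ∂B₁/∂z − ∂B₃/∂x = -9*z^2 + 4
(∇×B)₃ = ∂B₂/∂x − ∂B₁/∂y = 6*x*y + x - 4*y*z
∇×B = (4*x*y + 8*y^2*z + z - 1, -9*z^2 + 4, 6*x*y + x - 4*y*z)
At (-3, -3, -1): (-38, -5, 39).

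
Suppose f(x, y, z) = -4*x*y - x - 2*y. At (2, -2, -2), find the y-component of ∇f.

(∇f)_2 = ∂f/∂y = -4*x - 2
At (2, -2, -2): -10.

-10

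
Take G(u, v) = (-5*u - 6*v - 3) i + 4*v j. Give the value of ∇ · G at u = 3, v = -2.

-1

∂G₁/∂u = -5
∂G₂/∂v = 4
∇·G = -1
At (3, -2): -1.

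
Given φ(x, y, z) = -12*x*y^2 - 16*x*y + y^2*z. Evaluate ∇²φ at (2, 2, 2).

∂²φ/∂x² = 0
∂²φ/∂y² = 2*(-12*x + z)
∂²φ/∂z² = 0
∇²φ = -24*x + 2*z
At (2, 2, 2): -44.

-44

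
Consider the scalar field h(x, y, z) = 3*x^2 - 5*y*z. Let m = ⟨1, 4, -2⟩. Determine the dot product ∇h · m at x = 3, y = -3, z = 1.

-32

∂h/∂x = 6*x
∂h/∂y = -5*z
∂h/∂z = -5*y
∇h at (3, -3, 1) = (18, -5, 15)
∇h · m = (18)(1) + (-5)(4) + (15)(-2) = -32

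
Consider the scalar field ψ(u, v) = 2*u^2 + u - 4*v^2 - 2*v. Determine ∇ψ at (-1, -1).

∂ψ/∂u = 4*u + 1
∂ψ/∂v = -8*v - 2
∇ψ = (4*u + 1, -8*v - 2)
At (-1, -1): (-3, 6).

(-3, 6)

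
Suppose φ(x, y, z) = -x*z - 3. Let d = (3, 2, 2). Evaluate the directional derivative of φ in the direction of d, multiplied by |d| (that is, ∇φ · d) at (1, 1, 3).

∂φ/∂x = -z
∂φ/∂y = 0
∂φ/∂z = -x
∇φ at (1, 1, 3) = (-3, 0, -1)
∇φ · d = (-3)(3) + (0)(2) + (-1)(2) = -11

-11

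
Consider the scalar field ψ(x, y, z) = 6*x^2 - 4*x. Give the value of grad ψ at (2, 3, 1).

(20, 0, 0)

∂ψ/∂x = 12*x - 4
∂ψ/∂y = 0
∂ψ/∂z = 0
∇ψ = (12*x - 4, 0, 0)
At (2, 3, 1): (20, 0, 0).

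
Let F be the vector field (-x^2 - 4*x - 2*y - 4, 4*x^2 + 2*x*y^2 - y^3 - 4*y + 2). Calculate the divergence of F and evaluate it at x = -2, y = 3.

-55

∂F₁/∂x = -2*x - 4
∂F₂/∂y = 4*x*y - 3*y^2 - 4
∇·F = 4*x*y - 2*x - 3*y^2 - 8
At (-2, 3): -55.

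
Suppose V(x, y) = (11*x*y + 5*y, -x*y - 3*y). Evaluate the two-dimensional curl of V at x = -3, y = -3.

31

∂V₂/∂x = -y
∂V₁/∂y = 11*x + 5
Scalar curl = -11*x - y - 5
At (-3, -3): 31.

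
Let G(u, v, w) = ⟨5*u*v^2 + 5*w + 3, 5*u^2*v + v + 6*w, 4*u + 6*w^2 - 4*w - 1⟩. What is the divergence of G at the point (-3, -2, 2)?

86

∂G₁/∂u = 5*v^2
∂G₂/∂v = 5*u^2 + 1
∂G₃/∂w = 12*w - 4
∇·G = 5*u^2 + 5*v^2 + 12*w - 3
At (-3, -2, 2): 86.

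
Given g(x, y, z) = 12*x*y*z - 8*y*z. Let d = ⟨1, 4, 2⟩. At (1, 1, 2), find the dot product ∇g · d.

64

∂g/∂x = 12*y*z
∂g/∂y = 12*x*z - 8*z
∂g/∂z = 12*x*y - 8*y
∇g at (1, 1, 2) = (24, 8, 4)
∇g · d = (24)(1) + (8)(4) + (4)(2) = 64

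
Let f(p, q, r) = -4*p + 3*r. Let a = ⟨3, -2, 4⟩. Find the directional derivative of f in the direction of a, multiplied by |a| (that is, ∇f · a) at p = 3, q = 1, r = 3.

0

∂f/∂p = -4
∂f/∂q = 0
∂f/∂r = 3
∇f at (3, 1, 3) = (-4, 0, 3)
∇f · a = (-4)(3) + (0)(-2) + (3)(4) = 0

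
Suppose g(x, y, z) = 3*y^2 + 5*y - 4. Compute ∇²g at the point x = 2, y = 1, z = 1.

6

∂²g/∂x² = 0
∂²g/∂y² = 6
∂²g/∂z² = 0
∇²g = 6
At (2, 1, 1): 6.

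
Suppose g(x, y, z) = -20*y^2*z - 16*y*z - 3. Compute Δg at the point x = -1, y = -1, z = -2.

80

∂²g/∂x² = 0
∂²g/∂y² = -40*z
∂²g/∂z² = 0
∇²g = -40*z
At (-1, -1, -2): 80.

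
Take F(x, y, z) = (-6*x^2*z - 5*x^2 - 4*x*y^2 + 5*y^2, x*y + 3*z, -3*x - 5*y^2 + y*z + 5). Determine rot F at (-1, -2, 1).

(∇×F)₁ = ∂F₃/∂y − ∂F₂/∂z = -10*y + z - 3
(∇×F)₂ = ∂F₁/∂z − ∂F₃/∂x = -6*x^2 + 3
(∇×F)₃ = ∂F₂/∂x − ∂F₁/∂y = 8*x*y - 9*y
∇×F = (-10*y + z - 3, -6*x^2 + 3, 8*x*y - 9*y)
At (-1, -2, 1): (18, -3, 34).

(18, -3, 34)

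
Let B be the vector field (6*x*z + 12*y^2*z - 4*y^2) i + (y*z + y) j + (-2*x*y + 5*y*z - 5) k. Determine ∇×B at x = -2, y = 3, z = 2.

(∇×B)₁ = ∂B₃/∂y − ∂B₂/∂z = -2*x - y + 5*z
(∇×B)₂ = ∂B₁/∂z − ∂B₃/∂x = 6*x + 12*y^2 + 2*y
(∇×B)₃ = ∂B₂/∂x − ∂B₁/∂y = -24*y*z + 8*y
∇×B = (-2*x - y + 5*z, 6*x + 12*y^2 + 2*y, -24*y*z + 8*y)
At (-2, 3, 2): (11, 102, -120).

(11, 102, -120)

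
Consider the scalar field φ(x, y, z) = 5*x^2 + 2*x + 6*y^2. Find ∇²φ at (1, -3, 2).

22

∂²φ/∂x² = 10
∂²φ/∂y² = 12
∂²φ/∂z² = 0
∇²φ = 22
At (1, -3, 2): 22.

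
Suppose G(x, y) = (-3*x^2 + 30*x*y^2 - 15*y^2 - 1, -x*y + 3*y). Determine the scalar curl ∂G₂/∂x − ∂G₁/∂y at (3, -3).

∂G₂/∂x = -y
∂G₁/∂y = 60*x*y - 30*y
Scalar curl = -60*x*y + 29*y
At (3, -3): 453.

453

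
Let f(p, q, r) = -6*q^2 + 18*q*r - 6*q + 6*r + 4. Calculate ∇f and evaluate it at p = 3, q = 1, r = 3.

(0, 36, 24)

∂f/∂p = 0
∂f/∂q = -12*q + 18*r - 6
∂f/∂r = 18*q + 6
∇f = (0, -12*q + 18*r - 6, 18*q + 6)
At (3, 1, 3): (0, 36, 24).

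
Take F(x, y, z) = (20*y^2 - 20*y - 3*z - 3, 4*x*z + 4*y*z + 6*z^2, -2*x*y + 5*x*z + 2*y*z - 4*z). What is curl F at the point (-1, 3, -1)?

(4, 8, -104)

(∇×F)₁ = ∂F₃/∂y − ∂F₂/∂z = -6*x - 4*y - 10*z
(∇×F)₂ = ∂F₁/∂z − ∂F₃/∂x = 2*y - 5*z - 3
(∇×F)₃ = ∂F₂/∂x − ∂F₁/∂y = -40*y + 4*z + 20
∇×F = (-6*x - 4*y - 10*z, 2*y - 5*z - 3, -40*y + 4*z + 20)
At (-1, 3, -1): (4, 8, -104).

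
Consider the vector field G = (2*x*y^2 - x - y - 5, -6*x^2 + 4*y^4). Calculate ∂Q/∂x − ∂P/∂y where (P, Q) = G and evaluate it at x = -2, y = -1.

∂G₂/∂x = -12*x
∂G₁/∂y = 4*x*y - 1
Scalar curl = -4*x*y - 12*x + 1
At (-2, -1): 17.

17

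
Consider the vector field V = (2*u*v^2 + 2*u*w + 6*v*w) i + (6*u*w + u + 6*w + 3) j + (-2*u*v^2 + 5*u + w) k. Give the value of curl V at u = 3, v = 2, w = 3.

(∇×V)₁ = ∂V₃/∂v − ∂V₂/∂w = -4*u*v - 6*u - 6
(∇×V)₂ = ∂V₁/∂w − ∂V₃/∂u = 2*u + 2*v^2 + 6*v - 5
(∇×V)₃ = ∂V₂/∂u − ∂V₁/∂v = -4*u*v + 1
∇×V = (-4*u*v - 6*u - 6, 2*u + 2*v^2 + 6*v - 5, -4*u*v + 1)
At (3, 2, 3): (-48, 21, -23).

(-48, 21, -23)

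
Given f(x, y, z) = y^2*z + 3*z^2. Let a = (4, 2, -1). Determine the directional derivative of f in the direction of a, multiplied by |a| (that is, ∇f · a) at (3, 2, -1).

-6

∂f/∂x = 0
∂f/∂y = 2*y*z
∂f/∂z = y^2 + 6*z
∇f at (3, 2, -1) = (0, -4, -2)
∇f · a = (0)(4) + (-4)(2) + (-2)(-1) = -6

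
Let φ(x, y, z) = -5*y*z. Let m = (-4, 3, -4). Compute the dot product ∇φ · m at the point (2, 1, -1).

35

∂φ/∂x = 0
∂φ/∂y = -5*z
∂φ/∂z = -5*y
∇φ at (2, 1, -1) = (0, 5, -5)
∇φ · m = (0)(-4) + (5)(3) + (-5)(-4) = 35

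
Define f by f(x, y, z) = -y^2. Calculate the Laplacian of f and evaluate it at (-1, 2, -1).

∂²f/∂x² = 0
∂²f/∂y² = -2
∂²f/∂z² = 0
∇²f = -2
At (-1, 2, -1): -2.

-2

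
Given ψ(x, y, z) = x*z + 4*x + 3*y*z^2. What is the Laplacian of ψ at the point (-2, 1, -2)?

∂²ψ/∂x² = 0
∂²ψ/∂y² = 0
∂²ψ/∂z² = 6*y
∇²ψ = 6*y
At (-2, 1, -2): 6.

6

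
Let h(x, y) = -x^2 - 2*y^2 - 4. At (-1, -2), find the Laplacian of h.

∂²h/∂x² = -2
∂²h/∂y² = -4
∇²h = -6
At (-1, -2): -6.

-6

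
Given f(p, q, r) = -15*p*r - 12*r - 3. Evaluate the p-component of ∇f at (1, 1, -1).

(∇f)_1 = ∂f/∂p = -15*r
At (1, 1, -1): 15.

15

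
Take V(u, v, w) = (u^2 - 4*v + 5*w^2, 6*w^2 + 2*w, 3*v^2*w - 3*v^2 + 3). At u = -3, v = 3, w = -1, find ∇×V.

(∇×V)₁ = ∂V₃/∂v − ∂V₂/∂w = 6*v*w - 6*v - 12*w - 2
(∇×V)₂ = ∂V₁/∂w − ∂V₃/∂u = 10*w
(∇×V)₃ = ∂V₂/∂u − ∂V₁/∂v = 4
∇×V = (6*v*w - 6*v - 12*w - 2, 10*w, 4)
At (-3, 3, -1): (-26, -10, 4).

(-26, -10, 4)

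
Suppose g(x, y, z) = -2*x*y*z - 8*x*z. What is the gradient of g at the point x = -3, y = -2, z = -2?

(8, -12, 12)

∂g/∂x = -2*y*z - 8*z
∂g/∂y = -2*x*z
∂g/∂z = -2*x*y - 8*x
∇g = (-2*y*z - 8*z, -2*x*z, -2*x*y - 8*x)
At (-3, -2, -2): (8, -12, 12).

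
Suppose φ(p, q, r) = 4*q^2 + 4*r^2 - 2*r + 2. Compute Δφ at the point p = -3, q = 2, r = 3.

16

∂²φ/∂p² = 0
∂²φ/∂q² = 8
∂²φ/∂r² = 8
∇²φ = 16
At (-3, 2, 3): 16.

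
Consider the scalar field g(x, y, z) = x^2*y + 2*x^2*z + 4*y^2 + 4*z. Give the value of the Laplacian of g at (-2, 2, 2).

20

∂²g/∂x² = 2*(y + 2*z)
∂²g/∂y² = 8
∂²g/∂z² = 0
∇²g = 2*y + 4*z + 8
At (-2, 2, 2): 20.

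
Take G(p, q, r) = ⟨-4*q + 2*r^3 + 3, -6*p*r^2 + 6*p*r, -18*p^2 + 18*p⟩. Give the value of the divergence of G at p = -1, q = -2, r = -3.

∂G₁/∂p = 0
∂G₂/∂q = 0
∂G₃/∂r = 0
∇·G = 0
At (-1, -2, -3): 0.

0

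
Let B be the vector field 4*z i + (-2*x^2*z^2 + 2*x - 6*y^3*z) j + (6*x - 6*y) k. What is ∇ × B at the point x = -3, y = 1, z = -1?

(∇×B)₁ = ∂B₃/∂y − ∂B₂/∂z = 4*x^2*z + 6*y^3 - 6
(∇×B)₂ = ∂B₁/∂z − ∂B₃/∂x = -2
(∇×B)₃ = ∂B₂/∂x − ∂B₁/∂y = -4*x*z^2 + 2
∇×B = (4*x^2*z + 6*y^3 - 6, -2, -4*x*z^2 + 2)
At (-3, 1, -1): (-36, -2, 14).

(-36, -2, 14)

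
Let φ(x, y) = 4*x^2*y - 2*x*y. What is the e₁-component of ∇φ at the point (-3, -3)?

78

(∇φ)_1 = ∂φ/∂x = 8*x*y - 2*y
At (-3, -3): 78.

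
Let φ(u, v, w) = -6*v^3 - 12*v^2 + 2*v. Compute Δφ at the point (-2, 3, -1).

-132

∂²φ/∂u² = 0
∂²φ/∂v² = -12*(3*v + 2)
∂²φ/∂w² = 0
∇²φ = -36*v - 24
At (-2, 3, -1): -132.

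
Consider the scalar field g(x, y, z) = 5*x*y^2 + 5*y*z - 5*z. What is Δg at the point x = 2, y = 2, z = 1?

20

∂²g/∂x² = 0
∂²g/∂y² = 10*x
∂²g/∂z² = 0
∇²g = 10*x
At (2, 2, 1): 20.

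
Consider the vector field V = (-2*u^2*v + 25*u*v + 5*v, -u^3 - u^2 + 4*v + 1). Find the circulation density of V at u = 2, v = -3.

∂V₂/∂u = -3*u^2 - 2*u
∂V₁/∂v = -2*u^2 + 25*u + 5
Scalar curl = -u^2 - 27*u - 5
At (2, -3): -63.

-63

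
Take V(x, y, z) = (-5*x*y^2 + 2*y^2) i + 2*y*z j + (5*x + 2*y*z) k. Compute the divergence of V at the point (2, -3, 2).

-47

∂V₁/∂x = -5*y^2
∂V₂/∂y = 2*z
∂V₃/∂z = 2*y
∇·V = -5*y^2 + 2*y + 2*z
At (2, -3, 2): -47.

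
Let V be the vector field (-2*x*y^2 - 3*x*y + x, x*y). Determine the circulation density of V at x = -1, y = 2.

-9

∂V₂/∂x = y
∂V₁/∂y = -4*x*y - 3*x
Scalar curl = 4*x*y + 3*x + y
At (-1, 2): -9.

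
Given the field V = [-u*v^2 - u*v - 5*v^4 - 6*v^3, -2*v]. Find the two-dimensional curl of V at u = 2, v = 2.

242

∂V₂/∂u = 0
∂V₁/∂v = -2*u*v - u - 20*v^3 - 18*v^2
Scalar curl = 2*u*v + u + 20*v^3 + 18*v^2
At (2, 2): 242.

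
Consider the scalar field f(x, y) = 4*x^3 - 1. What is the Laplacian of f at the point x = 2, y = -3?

48

∂²f/∂x² = 24*x
∂²f/∂y² = 0
∇²f = 24*x
At (2, -3): 48.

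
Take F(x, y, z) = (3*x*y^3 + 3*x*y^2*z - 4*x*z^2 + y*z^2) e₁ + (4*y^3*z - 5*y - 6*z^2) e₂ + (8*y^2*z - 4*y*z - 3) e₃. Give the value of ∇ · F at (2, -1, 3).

∂F₁/∂x = 3*y^3 + 3*y^2*z - 4*z^2
∂F₂/∂y = 12*y^2*z - 5
∂F₃/∂z = 8*y^2 - 4*y
∇·F = 3*y^3 + 15*y^2*z + 8*y^2 - 4*y - 4*z^2 - 5
At (2, -1, 3): 13.

13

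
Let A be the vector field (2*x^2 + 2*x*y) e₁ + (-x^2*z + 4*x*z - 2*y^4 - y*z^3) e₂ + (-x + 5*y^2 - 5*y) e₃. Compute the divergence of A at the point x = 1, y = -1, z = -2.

18

∂A₁/∂x = 4*x + 2*y
∂A₂/∂y = -8*y^3 - z^3
∂A₃/∂z = 0
∇·A = 4*x - 8*y^3 + 2*y - z^3
At (1, -1, -2): 18.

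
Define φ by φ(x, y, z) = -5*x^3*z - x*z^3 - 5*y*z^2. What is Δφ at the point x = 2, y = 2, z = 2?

-164

∂²φ/∂x² = -30*x*z
∂²φ/∂y² = 0
∂²φ/∂z² = -2*(3*x*z + 5*y)
∇²φ = -36*x*z - 10*y
At (2, 2, 2): -164.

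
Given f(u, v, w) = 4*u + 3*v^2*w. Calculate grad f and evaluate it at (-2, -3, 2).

∂f/∂u = 4
∂f/∂v = 6*v*w
∂f/∂w = 3*v^2
∇f = (4, 6*v*w, 3*v^2)
At (-2, -3, 2): (4, -36, 27).

(4, -36, 27)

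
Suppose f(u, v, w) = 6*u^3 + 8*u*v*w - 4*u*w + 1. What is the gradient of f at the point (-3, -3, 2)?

(106, -48, 84)

∂f/∂u = 18*u^2 + 8*v*w - 4*w
∂f/∂v = 8*u*w
∂f/∂w = 8*u*v - 4*u
∇f = (18*u^2 + 8*v*w - 4*w, 8*u*w, 8*u*v - 4*u)
At (-3, -3, 2): (106, -48, 84).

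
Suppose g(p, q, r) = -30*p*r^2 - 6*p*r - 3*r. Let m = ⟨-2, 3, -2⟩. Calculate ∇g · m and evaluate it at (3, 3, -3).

-534

∂g/∂p = -30*r^2 - 6*r
∂g/∂q = 0
∂g/∂r = -60*p*r - 6*p - 3
∇g at (3, 3, -3) = (-252, 0, 519)
∇g · m = (-252)(-2) + (0)(3) + (519)(-2) = -534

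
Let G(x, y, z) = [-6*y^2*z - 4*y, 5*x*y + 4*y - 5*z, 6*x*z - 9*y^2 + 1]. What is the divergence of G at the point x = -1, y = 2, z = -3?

-7

∂G₁/∂x = 0
∂G₂/∂y = 5*x + 4
∂G₃/∂z = 6*x
∇·G = 11*x + 4
At (-1, 2, -3): -7.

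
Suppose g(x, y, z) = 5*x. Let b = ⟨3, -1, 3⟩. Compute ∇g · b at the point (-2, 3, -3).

15

∂g/∂x = 5
∂g/∂y = 0
∂g/∂z = 0
∇g at (-2, 3, -3) = (5, 0, 0)
∇g · b = (5)(3) + (0)(-1) + (0)(3) = 15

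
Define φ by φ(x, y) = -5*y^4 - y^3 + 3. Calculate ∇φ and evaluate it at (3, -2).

(0, 148)

∂φ/∂x = 0
∂φ/∂y = -20*y^3 - 3*y^2
∇φ = (0, -20*y^3 - 3*y^2)
At (3, -2): (0, 148).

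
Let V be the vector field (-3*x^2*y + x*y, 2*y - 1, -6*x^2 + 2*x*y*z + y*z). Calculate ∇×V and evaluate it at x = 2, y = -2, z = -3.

(-15, 12, 10)

(∇×V)₁ = ∂V₃/∂y − ∂V₂/∂z = 2*x*z + z
(∇×V)₂ = ∂V₁/∂z − ∂V₃/∂x = 12*x - 2*y*z
(∇×V)₃ = ∂V₂/∂x − ∂V₁/∂y = 3*x^2 - x
∇×V = (2*x*z + z, 12*x - 2*y*z, 3*x^2 - x)
At (2, -2, -3): (-15, 12, 10).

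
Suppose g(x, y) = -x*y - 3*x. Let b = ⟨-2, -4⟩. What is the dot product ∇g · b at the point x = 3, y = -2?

14

∂g/∂x = -y - 3
∂g/∂y = -x
∇g at (3, -2) = (-1, -3)
∇g · b = (-1)(-2) + (-3)(-4) = 14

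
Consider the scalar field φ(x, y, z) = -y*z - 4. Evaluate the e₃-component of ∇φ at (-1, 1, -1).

(∇φ)_3 = ∂φ/∂z = -y
At (-1, 1, -1): -1.

-1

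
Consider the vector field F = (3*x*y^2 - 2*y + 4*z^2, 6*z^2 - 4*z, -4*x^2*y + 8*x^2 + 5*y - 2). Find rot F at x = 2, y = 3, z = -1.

(5, 8, -34)

(∇×F)₁ = ∂F₃/∂y − ∂F₂/∂z = -4*x^2 - 12*z + 9
(∇×F)₂ = ∂F₁/∂z − ∂F₃/∂x = 8*x*y - 16*x + 8*z
(∇×F)₃ = ∂F₂/∂x − ∂F₁/∂y = -6*x*y + 2
∇×F = (-4*x^2 - 12*z + 9, 8*x*y - 16*x + 8*z, -6*x*y + 2)
At (2, 3, -1): (5, 8, -34).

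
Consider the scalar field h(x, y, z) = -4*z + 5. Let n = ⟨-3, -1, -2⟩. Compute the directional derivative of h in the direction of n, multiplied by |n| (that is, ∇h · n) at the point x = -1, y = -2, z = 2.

8

∂h/∂x = 0
∂h/∂y = 0
∂h/∂z = -4
∇h at (-1, -2, 2) = (0, 0, -4)
∇h · n = (0)(-3) + (0)(-1) + (-4)(-2) = 8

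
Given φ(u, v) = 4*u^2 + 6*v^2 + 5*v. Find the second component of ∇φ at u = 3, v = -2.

-19

(∇φ)_2 = ∂φ/∂v = 12*v + 5
At (3, -2): -19.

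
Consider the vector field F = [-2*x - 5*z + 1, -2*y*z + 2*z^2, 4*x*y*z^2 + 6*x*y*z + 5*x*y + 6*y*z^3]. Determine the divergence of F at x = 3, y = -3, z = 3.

∂F₁/∂x = -2
∂F₂/∂y = -2*z
∂F₃/∂z = 8*x*y*z + 6*x*y + 18*y*z^2
∇·F = 8*x*y*z + 6*x*y + 18*y*z^2 - 2*z - 2
At (3, -3, 3): -764.

-764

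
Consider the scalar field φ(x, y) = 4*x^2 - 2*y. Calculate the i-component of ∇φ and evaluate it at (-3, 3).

(∇φ)_1 = ∂φ/∂x = 8*x
At (-3, 3): -24.

-24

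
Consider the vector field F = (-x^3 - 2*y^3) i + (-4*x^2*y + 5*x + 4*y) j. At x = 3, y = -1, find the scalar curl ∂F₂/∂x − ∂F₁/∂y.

35

∂F₂/∂x = -8*x*y + 5
∂F₁/∂y = -6*y^2
Scalar curl = -8*x*y + 6*y^2 + 5
At (3, -1): 35.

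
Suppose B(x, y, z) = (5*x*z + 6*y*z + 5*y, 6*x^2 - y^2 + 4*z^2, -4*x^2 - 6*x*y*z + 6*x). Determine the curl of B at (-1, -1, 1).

(-2, -31, -23)

(∇×B)₁ = ∂B₃/∂y − ∂B₂/∂z = -6*x*z - 8*z
(∇×B)₂ = ∂B₁/∂z − ∂B₃/∂x = 13*x + 6*y*z + 6*y - 6
(∇×B)₃ = ∂B₂/∂x − ∂B₁/∂y = 12*x - 6*z - 5
∇×B = (-6*x*z - 8*z, 13*x + 6*y*z + 6*y - 6, 12*x - 6*z - 5)
At (-1, -1, 1): (-2, -31, -23).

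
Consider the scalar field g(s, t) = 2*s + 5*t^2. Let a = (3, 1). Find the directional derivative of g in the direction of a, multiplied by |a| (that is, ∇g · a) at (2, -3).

-24

∂g/∂s = 2
∂g/∂t = 10*t
∇g at (2, -3) = (2, -30)
∇g · a = (2)(3) + (-30)(1) = -24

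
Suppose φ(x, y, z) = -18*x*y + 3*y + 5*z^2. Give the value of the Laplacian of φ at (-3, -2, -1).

10

∂²φ/∂x² = 0
∂²φ/∂y² = 0
∂²φ/∂z² = 10
∇²φ = 10
At (-3, -2, -1): 10.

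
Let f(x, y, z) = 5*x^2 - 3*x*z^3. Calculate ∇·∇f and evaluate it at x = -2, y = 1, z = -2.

-62

∂²f/∂x² = 10
∂²f/∂y² = 0
∂²f/∂z² = -18*x*z
∇²f = -18*x*z + 10
At (-2, 1, -2): -62.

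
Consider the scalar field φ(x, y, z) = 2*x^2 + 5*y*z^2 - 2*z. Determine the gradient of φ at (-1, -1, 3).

(-4, 45, -32)

∂φ/∂x = 4*x
∂φ/∂y = 5*z^2
∂φ/∂z = 10*y*z - 2
∇φ = (4*x, 5*z^2, 10*y*z - 2)
At (-1, -1, 3): (-4, 45, -32).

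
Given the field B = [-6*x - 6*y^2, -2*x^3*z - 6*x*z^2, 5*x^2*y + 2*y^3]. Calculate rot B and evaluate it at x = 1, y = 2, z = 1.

(∇×B)₁ = ∂B₃/∂y − ∂B₂/∂z = 2*x^3 + 5*x^2 + 12*x*z + 6*y^2
(∇×B)₂ = ∂B₁/∂z − ∂B₃/∂x = -10*x*y
(∇×B)₃ = ∂B₂/∂x − ∂B₁/∂y = -6*x^2*z + 12*y - 6*z^2
∇×B = (2*x^3 + 5*x^2 + 12*x*z + 6*y^2, -10*x*y, -6*x^2*z + 12*y - 6*z^2)
At (1, 2, 1): (43, -20, 12).

(43, -20, 12)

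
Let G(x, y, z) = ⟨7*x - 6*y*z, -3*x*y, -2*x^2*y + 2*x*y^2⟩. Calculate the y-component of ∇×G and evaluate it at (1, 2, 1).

-12

(∇×G)_2 = ∂G₁/∂z − ∂G₃/∂x
= -6*y − (-4*x*y + 2*y^2)
= 4*x*y - 2*y^2 - 6*y
At (1, 2, 1): -12.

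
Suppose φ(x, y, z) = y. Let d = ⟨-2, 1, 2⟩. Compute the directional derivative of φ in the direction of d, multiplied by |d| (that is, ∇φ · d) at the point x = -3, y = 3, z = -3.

1

∂φ/∂x = 0
∂φ/∂y = 1
∂φ/∂z = 0
∇φ at (-3, 3, -3) = (0, 1, 0)
∇φ · d = (0)(-2) + (1)(1) + (0)(2) = 1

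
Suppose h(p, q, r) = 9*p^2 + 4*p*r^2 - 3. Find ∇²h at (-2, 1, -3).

2

∂²h/∂p² = 18
∂²h/∂q² = 0
∂²h/∂r² = 8*p
∇²h = 8*p + 18
At (-2, 1, -3): 2.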